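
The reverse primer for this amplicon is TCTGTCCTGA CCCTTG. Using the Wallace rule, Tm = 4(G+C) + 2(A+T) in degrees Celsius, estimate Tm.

Scanning the sequence gives T=6, C=6, A=1, G=3.
A+T = 7, G+C = 9
Tm = 2×7 + 4×9 = 50°C

50°C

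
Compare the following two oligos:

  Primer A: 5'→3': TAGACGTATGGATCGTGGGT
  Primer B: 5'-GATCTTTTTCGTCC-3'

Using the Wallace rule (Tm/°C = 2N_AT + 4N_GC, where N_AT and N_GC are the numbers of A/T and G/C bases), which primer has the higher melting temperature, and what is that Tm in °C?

Primer A: A+T=10, G+C=10 → Tm = 2(10)+4(10) = 60°C
Primer B: A+T=8, G+C=6 → Tm = 2(8)+4(6) = 40°C
60°C vs 40°C → primer A is higher.

Primer A, 60°C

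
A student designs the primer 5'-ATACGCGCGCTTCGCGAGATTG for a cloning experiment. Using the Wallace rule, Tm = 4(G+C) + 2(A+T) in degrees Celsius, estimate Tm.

70°C

T=5, C=6, A=4, G=7
So N_AT = 9 and N_GC = 13.
Tm = 2(9) + 4(13) = 18 + 52 = 70°C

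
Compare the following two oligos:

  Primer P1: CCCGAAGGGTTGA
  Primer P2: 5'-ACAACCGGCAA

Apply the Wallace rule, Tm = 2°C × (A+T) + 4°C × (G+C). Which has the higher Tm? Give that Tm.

Primer P1, 42°C

Primer P1: A+T=5, G+C=8 → Tm = 2(5)+4(8) = 42°C
Primer P2: A+T=5, G+C=6 → Tm = 2(5)+4(6) = 34°C
42°C vs 34°C → primer P1 is higher.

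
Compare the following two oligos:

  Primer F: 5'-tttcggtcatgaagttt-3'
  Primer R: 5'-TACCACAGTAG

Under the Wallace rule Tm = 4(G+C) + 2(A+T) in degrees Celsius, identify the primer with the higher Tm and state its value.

Primer F: A+T=11, G+C=6 → Tm = 2(11)+4(6) = 46°C
Primer R: A+T=6, G+C=5 → Tm = 2(6)+4(5) = 32°C
46°C vs 32°C → primer F is higher.

Primer F, 46°C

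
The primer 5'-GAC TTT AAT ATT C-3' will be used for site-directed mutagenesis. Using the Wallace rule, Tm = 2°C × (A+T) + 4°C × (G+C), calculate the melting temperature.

Base counts: C=2, T=6, G=1, A=4
AT pairs contribute 10, GC pairs contribute 3.
Tm = 4·3 + 2·10 = 12 + 20 = 32°C

32°C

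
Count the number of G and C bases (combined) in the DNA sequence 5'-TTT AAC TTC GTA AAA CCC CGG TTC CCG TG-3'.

Base counts: T=9, A=6, G=5, C=9
G+C = 5 + 9 = 14

14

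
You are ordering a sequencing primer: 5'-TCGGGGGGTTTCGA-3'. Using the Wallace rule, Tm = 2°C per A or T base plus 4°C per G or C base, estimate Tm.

Scanning the sequence gives A=1, G=7, C=2, T=4.
AT pairs contribute 5, GC pairs contribute 9.
Tm = 2(5) + 4(9) = 10 + 36 = 46°C

46°C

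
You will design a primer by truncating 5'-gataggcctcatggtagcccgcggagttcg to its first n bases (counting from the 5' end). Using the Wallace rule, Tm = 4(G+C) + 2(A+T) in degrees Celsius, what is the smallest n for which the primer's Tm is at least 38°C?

First 12 bases: GATAGGCCTCAT → Tm = 36°C (< 38°C)
First 13 bases: GATAGGCCTCATG → Tm = 40°C (≥ 38°C)
Since every base adds ≥2°C, Tm only increases with n, so the threshold is first crossed at n = 13.

n = 13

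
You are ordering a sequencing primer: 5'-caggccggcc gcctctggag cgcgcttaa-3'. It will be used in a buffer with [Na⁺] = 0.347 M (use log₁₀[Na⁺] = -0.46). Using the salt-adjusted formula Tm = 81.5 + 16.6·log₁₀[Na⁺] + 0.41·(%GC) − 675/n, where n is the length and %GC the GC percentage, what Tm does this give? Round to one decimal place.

80.3°C

Length n = 29. C=11, A=4, T=4, G=10
G+C = 21, so %GC = 21/29 × 100 = 72.414%
Salt term: 16.6 × (-0.46) = -7.636
GC term: 0.41 × 72.414 = 29.69; length term: −675/29 = −23.276
Tm = 81.5 + (-7.636) + 29.69 − 23.276 = 80.278 → 80.3°C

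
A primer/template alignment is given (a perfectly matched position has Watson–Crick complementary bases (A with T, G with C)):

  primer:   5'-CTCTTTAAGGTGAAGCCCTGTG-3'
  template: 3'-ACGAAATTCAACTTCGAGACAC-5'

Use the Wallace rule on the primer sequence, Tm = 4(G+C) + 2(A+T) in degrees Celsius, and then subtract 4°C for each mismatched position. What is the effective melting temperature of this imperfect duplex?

50°C

Primer base counts: A=4, T=7, G=6, C=5 → A+T=11, G+C=11
Perfect-match Tm = 2(11) + 4(11) = 22 + 44 = 66°C
Mismatches (positions where the bases are not complementary): 4 (at positions 1, 2, 10, 17)
Effective Tm = 66 − 4×4 = 66 − 16 = 50°C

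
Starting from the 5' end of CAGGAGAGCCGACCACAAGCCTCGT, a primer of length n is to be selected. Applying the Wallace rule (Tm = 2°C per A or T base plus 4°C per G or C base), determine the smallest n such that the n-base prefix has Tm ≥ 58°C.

n = 18

First 17 bases: CAGGAGAGCCGACCACA → Tm = 56°C (< 58°C)
First 18 bases: CAGGAGAGCCGACCACAA → Tm = 58°C (≥ 58°C)
Since every base adds ≥2°C, Tm only increases with n, so the threshold is first crossed at n = 18.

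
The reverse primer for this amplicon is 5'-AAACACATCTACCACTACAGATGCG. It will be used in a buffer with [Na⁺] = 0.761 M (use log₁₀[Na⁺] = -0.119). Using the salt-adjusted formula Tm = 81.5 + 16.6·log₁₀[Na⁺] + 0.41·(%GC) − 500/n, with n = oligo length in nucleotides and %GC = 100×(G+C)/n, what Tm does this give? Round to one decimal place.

77.6°C

Length n = 25. Base counts: C=8, G=3, A=10, T=4
G+C = 11, so %GC = 11/25 × 100 = 44%
Salt term: 16.6 × (-0.119) = -1.975
GC term: 0.41 × 44 = 18.04; length term: −500/25 = −20
Tm = 81.5 + (-1.975) + 18.04 − 20 = 77.565 → 77.6°C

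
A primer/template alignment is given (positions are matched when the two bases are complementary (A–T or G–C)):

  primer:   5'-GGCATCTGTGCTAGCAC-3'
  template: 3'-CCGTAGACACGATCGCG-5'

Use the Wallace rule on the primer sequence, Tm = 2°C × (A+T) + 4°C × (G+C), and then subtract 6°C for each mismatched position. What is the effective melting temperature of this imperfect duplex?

Primer base counts: A=3, T=4, G=5, C=5 → A+T=7, G+C=10
Perfect-match Tm = 2(7) + 4(10) = 14 + 40 = 54°C
Mismatches (positions where the bases are not complementary): 1 (at position 16)
Effective Tm = 54 − 1×6 = 54 − 6 = 48°C

48°C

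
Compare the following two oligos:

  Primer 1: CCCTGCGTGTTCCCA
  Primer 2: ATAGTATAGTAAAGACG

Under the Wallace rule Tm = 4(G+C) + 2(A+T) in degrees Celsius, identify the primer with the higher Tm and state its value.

Primer 1: A+T=5, G+C=10 → Tm = 2(5)+4(10) = 50°C
Primer 2: A+T=12, G+C=5 → Tm = 2(12)+4(5) = 44°C
50°C vs 44°C → primer 1 is higher.

Primer 1, 50°C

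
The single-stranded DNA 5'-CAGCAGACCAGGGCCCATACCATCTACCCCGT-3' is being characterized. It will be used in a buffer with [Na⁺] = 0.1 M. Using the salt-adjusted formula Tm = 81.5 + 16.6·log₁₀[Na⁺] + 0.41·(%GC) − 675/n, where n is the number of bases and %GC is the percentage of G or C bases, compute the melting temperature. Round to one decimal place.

Length n = 32. Base counts: T=4, G=6, C=14, A=8
G+C = 20, so %GC = 20/32 × 100 = 62.5%
Salt term: 16.6 × (-1) = -16.6
GC term: 0.41 × 62.5 = 25.625; length term: −675/32 = −21.094
Tm = 81.5 + (-16.6) + 25.625 − 21.094 = 69.431 → 69.4°C

69.4°C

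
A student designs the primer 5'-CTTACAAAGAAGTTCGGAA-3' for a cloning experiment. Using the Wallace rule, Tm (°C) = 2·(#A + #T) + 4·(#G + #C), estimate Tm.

52°C

Counting bases: T=4, C=3, A=8, G=4
A+T = 12, G+C = 7
Tm = 2×12 + 4×7 = 52°C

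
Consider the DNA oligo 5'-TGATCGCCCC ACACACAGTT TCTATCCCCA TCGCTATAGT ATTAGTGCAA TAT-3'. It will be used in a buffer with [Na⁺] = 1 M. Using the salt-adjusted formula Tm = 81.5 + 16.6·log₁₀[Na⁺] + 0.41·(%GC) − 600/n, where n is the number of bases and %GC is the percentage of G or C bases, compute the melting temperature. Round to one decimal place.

88.0°C

Length n = 53. T=16, C=16, G=7, A=14
G+C = 23, so %GC = 23/53 × 100 = 43.396%
Salt term: 16.6 × (0) = 0
GC term: 0.41 × 43.396 = 17.792; length term: −600/53 = −11.321
Tm = 81.5 + (0) + 17.792 − 11.321 = 87.971 → 88.0°C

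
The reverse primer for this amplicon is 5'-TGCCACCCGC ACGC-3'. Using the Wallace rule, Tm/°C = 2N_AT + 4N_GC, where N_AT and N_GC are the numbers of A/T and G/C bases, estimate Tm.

Scanning the sequence gives T=1, G=3, A=2, C=8.
AT pairs contribute 3, GC pairs contribute 11.
Tm = 2×3 + 4×11 = 50°C

50°C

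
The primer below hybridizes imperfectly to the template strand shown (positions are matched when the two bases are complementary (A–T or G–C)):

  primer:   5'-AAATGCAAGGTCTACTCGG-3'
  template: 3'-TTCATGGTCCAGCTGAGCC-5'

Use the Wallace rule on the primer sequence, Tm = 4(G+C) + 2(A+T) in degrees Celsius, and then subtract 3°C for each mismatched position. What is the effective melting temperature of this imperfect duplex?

Primer base counts: A=6, T=4, G=5, C=4 → A+T=10, G+C=9
Perfect-match Tm = 2(10) + 4(9) = 20 + 36 = 56°C
Mismatches (positions where the bases are not complementary): 4 (at positions 3, 5, 7, 13)
Effective Tm = 56 − 4×3 = 56 − 12 = 44°C

44°C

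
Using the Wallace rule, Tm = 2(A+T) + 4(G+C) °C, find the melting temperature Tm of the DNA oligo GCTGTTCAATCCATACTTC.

Scanning the sequence gives A=4, T=7, G=2, C=6.
So N_AT = 11 and N_GC = 8.
Tm = 2×11 + 4×8 = 54°C

54°C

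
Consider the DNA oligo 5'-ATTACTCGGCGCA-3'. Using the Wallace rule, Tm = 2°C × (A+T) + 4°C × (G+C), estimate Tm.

Counting bases: T=3, C=4, A=3, G=3
So N_AT = 6 and N_GC = 7.
Tm = 2×6 + 4×7 = 40°C

40°C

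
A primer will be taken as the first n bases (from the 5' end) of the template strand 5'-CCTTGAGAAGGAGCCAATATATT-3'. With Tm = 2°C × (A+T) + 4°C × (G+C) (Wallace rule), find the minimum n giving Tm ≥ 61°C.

n = 22

First 21 bases: CCTTGAGAAGGAGCCAATATA → Tm = 60°C (< 61°C)
First 22 bases: CCTTGAGAAGGAGCCAATATAT → Tm = 62°C (≥ 61°C)
Each additional base adds 2°C (A/T) or 4°C (G/C), so Tm is non-decreasing in n; n = 22 is the first length to reach 61°C.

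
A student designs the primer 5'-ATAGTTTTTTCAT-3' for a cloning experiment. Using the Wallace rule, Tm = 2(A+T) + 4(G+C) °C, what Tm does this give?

30°C

Base counts: G=1, T=8, C=1, A=3
So N_AT = 11 and N_GC = 2.
Tm = 2×11 + 4×2 = 30°C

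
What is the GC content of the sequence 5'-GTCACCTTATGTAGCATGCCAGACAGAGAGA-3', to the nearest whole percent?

Scanning the sequence gives T=6, A=10, C=7, G=8.
G+C = 8 + 7 = 15 out of 31 bases
%GC = 15/31 × 100 = 48.39% ≈ 48%

48%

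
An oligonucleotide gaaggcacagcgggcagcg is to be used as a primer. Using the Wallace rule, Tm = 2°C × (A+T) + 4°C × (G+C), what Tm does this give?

Counting bases: G=9, T=0, C=5, A=5
So N_AT = 5 and N_GC = 14.
Tm = 2(5) + 4(14) = 10 + 56 = 66°C

66°C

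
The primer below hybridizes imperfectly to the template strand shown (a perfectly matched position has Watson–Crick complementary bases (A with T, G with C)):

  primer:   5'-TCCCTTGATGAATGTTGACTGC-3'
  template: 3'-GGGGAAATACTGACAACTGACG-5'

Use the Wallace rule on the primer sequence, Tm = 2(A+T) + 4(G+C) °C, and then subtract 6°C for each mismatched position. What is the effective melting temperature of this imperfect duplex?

46°C

Primer base counts: A=4, T=8, G=5, C=5 → A+T=12, G+C=10
Perfect-match Tm = 2(12) + 4(10) = 24 + 40 = 64°C
Mismatches (positions where the bases are not complementary): 3 (at positions 1, 7, 12)
Effective Tm = 64 − 3×6 = 64 − 18 = 46°C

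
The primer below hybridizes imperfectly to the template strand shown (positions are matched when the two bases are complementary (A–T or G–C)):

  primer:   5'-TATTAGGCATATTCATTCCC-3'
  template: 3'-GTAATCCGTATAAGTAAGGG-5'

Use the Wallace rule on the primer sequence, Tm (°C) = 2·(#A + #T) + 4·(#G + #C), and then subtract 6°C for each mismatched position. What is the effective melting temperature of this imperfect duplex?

48°C

Primer base counts: A=5, T=8, G=2, C=5 → A+T=13, G+C=7
Perfect-match Tm = 2(13) + 4(7) = 26 + 28 = 54°C
Mismatches (positions where the bases are not complementary): 1 (at position 1)
Effective Tm = 54 − 1×6 = 54 − 6 = 48°C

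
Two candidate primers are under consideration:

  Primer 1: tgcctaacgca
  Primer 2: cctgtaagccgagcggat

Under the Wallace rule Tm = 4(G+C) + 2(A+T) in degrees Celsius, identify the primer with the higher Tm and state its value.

Primer 2, 58°C

Primer 1: A+T=5, G+C=6 → Tm = 2(5)+4(6) = 34°C
Primer 2: A+T=7, G+C=11 → Tm = 2(7)+4(11) = 58°C
34°C vs 58°C → primer 2 is higher.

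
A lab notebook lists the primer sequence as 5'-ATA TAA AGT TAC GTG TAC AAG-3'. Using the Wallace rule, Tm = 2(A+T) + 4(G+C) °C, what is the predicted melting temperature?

54°C

Counting bases: G=4, C=2, A=9, T=6
A+T = 15, G+C = 6
Tm = 2×15 + 4×6 = 54°C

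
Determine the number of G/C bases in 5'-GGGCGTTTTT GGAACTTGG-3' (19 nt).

10

Counting bases: A=2, G=8, C=2, T=7
Total G or C: 8 + 2 = 10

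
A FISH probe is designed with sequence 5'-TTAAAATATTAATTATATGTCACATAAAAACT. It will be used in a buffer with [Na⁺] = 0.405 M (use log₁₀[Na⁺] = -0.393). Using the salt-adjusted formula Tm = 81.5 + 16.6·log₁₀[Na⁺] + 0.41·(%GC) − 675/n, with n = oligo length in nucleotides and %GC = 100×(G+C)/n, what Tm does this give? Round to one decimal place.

Length n = 32. Scanning the sequence gives A=16, G=1, C=3, T=12.
G+C = 4, so %GC = 4/32 × 100 = 12.5%
Salt term: 16.6 × (-0.393) = -6.524
GC term: 0.41 × 12.5 = 5.125; length term: −675/32 = −21.094
Tm = 81.5 + (-6.524) + 5.125 − 21.094 = 59.007 → 59.0°C

59.0°C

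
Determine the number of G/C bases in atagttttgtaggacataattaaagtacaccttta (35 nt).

9

Counting bases: T=13, G=5, A=13, C=4
G+C = 5 + 4 = 9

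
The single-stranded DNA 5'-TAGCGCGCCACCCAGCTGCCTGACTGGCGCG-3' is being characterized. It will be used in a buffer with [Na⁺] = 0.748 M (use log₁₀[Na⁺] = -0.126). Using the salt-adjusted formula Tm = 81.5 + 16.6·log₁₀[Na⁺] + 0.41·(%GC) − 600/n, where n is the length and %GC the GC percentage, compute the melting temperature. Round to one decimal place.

90.5°C

Length n = 31. Base counts: T=4, G=10, A=4, C=13
G+C = 23, so %GC = 23/31 × 100 = 74.194%
Salt term: 16.6 × (-0.126) = -2.092
GC term: 0.41 × 74.194 = 30.42; length term: −600/31 = −19.355
Tm = 81.5 + (-2.092) + 30.42 − 19.355 = 90.473 → 90.5°C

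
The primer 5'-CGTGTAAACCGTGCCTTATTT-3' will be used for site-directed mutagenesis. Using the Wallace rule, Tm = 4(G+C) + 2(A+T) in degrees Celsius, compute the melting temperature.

60°C

A=4, T=8, C=5, G=4
So N_AT = 12 and N_GC = 9.
Tm = 2(12) + 4(9) = 24 + 36 = 60°C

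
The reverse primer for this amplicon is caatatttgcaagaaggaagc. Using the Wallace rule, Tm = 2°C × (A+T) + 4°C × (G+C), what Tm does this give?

58°C

Scanning the sequence gives T=4, A=9, G=5, C=3.
AT pairs contribute 13, GC pairs contribute 8.
Tm = 2×13 + 4×8 = 58°C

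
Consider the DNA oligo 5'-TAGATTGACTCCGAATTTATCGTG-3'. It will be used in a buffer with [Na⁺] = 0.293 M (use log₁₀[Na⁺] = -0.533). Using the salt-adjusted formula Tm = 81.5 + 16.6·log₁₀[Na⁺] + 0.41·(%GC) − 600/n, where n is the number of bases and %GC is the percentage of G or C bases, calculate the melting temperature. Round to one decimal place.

Length n = 24. Counting bases: G=5, A=6, C=4, T=9
G+C = 9, so %GC = 9/24 × 100 = 37.5%
Salt term: 16.6 × (-0.533) = -8.848
GC term: 0.41 × 37.5 = 15.375; length term: −600/24 = −25
Tm = 81.5 + (-8.848) + 15.375 − 25 = 63.027 → 63.0°C

63.0°C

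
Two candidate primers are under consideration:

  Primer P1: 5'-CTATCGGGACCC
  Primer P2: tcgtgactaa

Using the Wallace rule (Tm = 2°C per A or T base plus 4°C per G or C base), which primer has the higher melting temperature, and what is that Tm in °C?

Primer P1, 40°C

Primer P1: A+T=4, G+C=8 → Tm = 2(4)+4(8) = 40°C
Primer P2: A+T=6, G+C=4 → Tm = 2(6)+4(4) = 28°C
40°C vs 28°C → primer P1 is higher.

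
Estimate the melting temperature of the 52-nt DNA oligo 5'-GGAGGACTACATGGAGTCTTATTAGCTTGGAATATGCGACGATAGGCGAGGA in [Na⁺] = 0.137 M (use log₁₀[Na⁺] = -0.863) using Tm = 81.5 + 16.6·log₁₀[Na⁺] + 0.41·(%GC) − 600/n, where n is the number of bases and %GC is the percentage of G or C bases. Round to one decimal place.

75.3°C

Length n = 52. Counting bases: C=7, A=15, G=18, T=12
G+C = 25, so %GC = 25/52 × 100 = 48.077%
Salt term: 16.6 × (-0.863) = -14.326
GC term: 0.41 × 48.077 = 19.712; length term: −600/52 = −11.538
Tm = 81.5 + (-14.326) + 19.712 − 11.538 = 75.348 → 75.3°C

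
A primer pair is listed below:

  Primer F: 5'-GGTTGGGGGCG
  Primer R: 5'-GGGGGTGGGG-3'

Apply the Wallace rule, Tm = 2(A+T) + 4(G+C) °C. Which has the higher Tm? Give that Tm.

Primer F: A+T=2, G+C=9 → Tm = 2(2)+4(9) = 40°C
Primer R: A+T=1, G+C=9 → Tm = 2(1)+4(9) = 38°C
40°C vs 38°C → primer F is higher.

Primer F, 40°C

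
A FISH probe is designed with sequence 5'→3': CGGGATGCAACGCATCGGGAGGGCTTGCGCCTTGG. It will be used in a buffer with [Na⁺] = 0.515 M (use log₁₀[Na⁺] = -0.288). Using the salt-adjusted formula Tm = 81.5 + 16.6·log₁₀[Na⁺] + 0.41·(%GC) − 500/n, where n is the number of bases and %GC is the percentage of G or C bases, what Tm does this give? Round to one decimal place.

90.5°C

Length n = 35. Counting bases: T=6, C=9, A=5, G=15
G+C = 24, so %GC = 24/35 × 100 = 68.571%
Salt term: 16.6 × (-0.288) = -4.781
GC term: 0.41 × 68.571 = 28.114; length term: −500/35 = −14.286
Tm = 81.5 + (-4.781) + 28.114 − 14.286 = 90.547 → 90.5°C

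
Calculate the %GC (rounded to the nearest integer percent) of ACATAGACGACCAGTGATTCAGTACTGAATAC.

41%

Base counts: T=7, A=12, C=7, G=6
G+C = 6 + 7 = 13 out of 32 bases
%GC = 13/32 × 100 = 40.62% ≈ 41%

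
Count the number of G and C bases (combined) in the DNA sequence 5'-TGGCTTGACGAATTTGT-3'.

T=7, C=2, G=5, A=3
Total G or C: 5 + 2 = 7

7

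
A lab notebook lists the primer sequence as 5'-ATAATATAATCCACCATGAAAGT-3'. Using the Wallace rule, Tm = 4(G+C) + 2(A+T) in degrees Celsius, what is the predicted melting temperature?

58°C

Base counts: A=11, G=2, T=6, C=4
A+T = 17, G+C = 6
Tm = 4·6 + 2·17 = 24 + 34 = 58°C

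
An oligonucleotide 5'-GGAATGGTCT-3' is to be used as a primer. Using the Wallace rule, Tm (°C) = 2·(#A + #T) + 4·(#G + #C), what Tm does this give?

Base counts: C=1, T=3, G=4, A=2
AT pairs contribute 5, GC pairs contribute 5.
Tm = 2×5 + 4×5 = 30°C

30°C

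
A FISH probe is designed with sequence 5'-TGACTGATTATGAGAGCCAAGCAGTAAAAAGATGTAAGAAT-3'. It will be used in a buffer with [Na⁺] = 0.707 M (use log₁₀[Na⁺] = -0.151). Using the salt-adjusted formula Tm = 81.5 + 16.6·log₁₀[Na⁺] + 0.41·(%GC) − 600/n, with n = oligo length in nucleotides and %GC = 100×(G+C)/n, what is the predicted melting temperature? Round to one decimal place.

Length n = 41. Base counts: A=18, C=4, T=9, G=10
G+C = 14, so %GC = 14/41 × 100 = 34.146%
Salt term: 16.6 × (-0.151) = -2.507
GC term: 0.41 × 34.146 = 14; length term: −600/41 = −14.634
Tm = 81.5 + (-2.507) + 14 − 14.634 = 78.359 → 78.4°C

78.4°C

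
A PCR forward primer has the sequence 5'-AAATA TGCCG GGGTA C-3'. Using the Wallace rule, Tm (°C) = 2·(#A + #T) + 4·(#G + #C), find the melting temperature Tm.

Base counts: G=5, C=3, A=5, T=3
So N_AT = 8 and N_GC = 8.
Tm = 2(8) + 4(8) = 16 + 32 = 48°C

48°C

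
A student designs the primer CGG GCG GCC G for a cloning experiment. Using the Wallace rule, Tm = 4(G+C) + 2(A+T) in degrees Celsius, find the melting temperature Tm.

40°C

Scanning the sequence gives C=4, A=0, G=6, T=0.
AT pairs contribute 0, GC pairs contribute 10.
Tm = 2(0) + 4(10) = 0 + 40 = 40°C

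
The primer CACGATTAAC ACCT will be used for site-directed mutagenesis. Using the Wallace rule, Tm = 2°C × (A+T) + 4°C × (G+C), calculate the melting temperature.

40°C

T=3, G=1, A=5, C=5
So N_AT = 8 and N_GC = 6.
Tm = 4·6 + 2·8 = 24 + 16 = 40°C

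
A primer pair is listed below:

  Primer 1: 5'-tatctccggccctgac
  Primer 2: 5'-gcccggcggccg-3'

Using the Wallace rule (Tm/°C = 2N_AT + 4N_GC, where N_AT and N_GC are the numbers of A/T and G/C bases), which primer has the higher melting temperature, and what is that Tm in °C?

Primer 1: A+T=6, G+C=10 → Tm = 2(6)+4(10) = 52°C
Primer 2: A+T=0, G+C=12 → Tm = 2(0)+4(12) = 48°C
52°C vs 48°C → primer 1 is higher.

Primer 1, 52°C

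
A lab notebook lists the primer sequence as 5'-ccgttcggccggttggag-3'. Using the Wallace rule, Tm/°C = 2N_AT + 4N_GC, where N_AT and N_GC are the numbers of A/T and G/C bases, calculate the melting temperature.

62°C

Counting bases: C=5, A=1, T=4, G=8
AT pairs contribute 5, GC pairs contribute 13.
Tm = 2×5 + 4×13 = 62°C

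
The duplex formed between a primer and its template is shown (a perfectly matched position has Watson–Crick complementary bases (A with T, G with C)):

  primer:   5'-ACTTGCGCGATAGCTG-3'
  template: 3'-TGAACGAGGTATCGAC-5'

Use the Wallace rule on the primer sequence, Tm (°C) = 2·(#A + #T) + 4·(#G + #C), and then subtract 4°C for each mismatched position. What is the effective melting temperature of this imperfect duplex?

Primer base counts: A=3, T=4, G=5, C=4 → A+T=7, G+C=9
Perfect-match Tm = 2(7) + 4(9) = 14 + 36 = 50°C
Mismatches (positions where the bases are not complementary): 2 (at positions 7, 9)
Effective Tm = 50 − 2×4 = 50 − 8 = 42°C

42°C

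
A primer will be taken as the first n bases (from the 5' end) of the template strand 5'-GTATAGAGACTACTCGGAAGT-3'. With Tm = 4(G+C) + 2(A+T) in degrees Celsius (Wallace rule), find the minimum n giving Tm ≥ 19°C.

n = 8

First 7 bases: GTATAGA → Tm = 18°C (< 19°C)
First 8 bases: GTATAGAG → Tm = 22°C (≥ 19°C)
Since every base adds ≥2°C, Tm only increases with n, so the threshold is first crossed at n = 8.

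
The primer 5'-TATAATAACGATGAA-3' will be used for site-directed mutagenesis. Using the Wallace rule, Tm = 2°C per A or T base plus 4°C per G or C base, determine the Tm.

36°C

Base counts: T=4, C=1, G=2, A=8
A+T = 12, G+C = 3
Tm = 2×12 + 4×3 = 36°C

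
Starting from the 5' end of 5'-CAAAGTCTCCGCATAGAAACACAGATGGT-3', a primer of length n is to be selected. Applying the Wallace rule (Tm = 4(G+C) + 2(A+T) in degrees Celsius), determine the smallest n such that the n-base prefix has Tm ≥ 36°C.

First 11 bases: CAAAGTCTCCG → Tm = 34°C (< 36°C)
First 12 bases: CAAAGTCTCCGC → Tm = 38°C (≥ 36°C)
Since every base adds ≥2°C, Tm only increases with n, so the threshold is first crossed at n = 12.

n = 12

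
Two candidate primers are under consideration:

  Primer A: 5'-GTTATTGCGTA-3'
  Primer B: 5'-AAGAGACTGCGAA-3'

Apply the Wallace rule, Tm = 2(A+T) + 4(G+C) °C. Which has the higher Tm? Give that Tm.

Primer A: A+T=7, G+C=4 → Tm = 2(7)+4(4) = 30°C
Primer B: A+T=7, G+C=6 → Tm = 2(7)+4(6) = 38°C
30°C vs 38°C → primer B is higher.

Primer B, 38°C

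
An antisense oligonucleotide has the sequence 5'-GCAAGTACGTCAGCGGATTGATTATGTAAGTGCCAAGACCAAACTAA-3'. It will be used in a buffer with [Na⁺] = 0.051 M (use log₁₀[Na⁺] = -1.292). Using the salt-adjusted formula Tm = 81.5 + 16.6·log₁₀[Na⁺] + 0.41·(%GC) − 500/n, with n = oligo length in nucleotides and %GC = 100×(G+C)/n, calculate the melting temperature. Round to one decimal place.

66.9°C

Length n = 47. G=11, T=10, A=17, C=9
G+C = 20, so %GC = 20/47 × 100 = 42.553%
Salt term: 16.6 × (-1.292) = -21.447
GC term: 0.41 × 42.553 = 17.447; length term: −500/47 = −10.638
Tm = 81.5 + (-21.447) + 17.447 − 10.638 = 66.862 → 66.9°C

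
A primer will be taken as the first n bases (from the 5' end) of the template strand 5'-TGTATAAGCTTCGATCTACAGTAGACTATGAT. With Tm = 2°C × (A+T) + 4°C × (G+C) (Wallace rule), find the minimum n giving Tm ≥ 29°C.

First 11 bases: TGTATAAGCTT → Tm = 28°C (< 29°C)
First 12 bases: TGTATAAGCTTC → Tm = 32°C (≥ 29°C)
Since every base adds ≥2°C, Tm only increases with n, so the threshold is first crossed at n = 12.

n = 12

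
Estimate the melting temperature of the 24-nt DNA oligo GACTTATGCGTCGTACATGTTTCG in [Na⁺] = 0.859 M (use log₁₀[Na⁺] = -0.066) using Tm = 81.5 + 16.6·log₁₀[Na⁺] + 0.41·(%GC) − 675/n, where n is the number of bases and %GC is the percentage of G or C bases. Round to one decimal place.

Length n = 24. Counting bases: C=5, T=9, G=6, A=4
G+C = 11, so %GC = 11/24 × 100 = 45.833%
Salt term: 16.6 × (-0.066) = -1.096
GC term: 0.41 × 45.833 = 18.792; length term: −675/24 = −28.125
Tm = 81.5 + (-1.096) + 18.792 − 28.125 = 71.071 → 71.1°C

71.1°C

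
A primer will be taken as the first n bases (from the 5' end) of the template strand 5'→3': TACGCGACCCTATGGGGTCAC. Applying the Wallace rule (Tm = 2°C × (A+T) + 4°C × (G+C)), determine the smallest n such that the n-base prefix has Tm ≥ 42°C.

n = 14

First 13 bases: TACGCGACCCTAT → Tm = 40°C (< 42°C)
First 14 bases: TACGCGACCCTATG → Tm = 44°C (≥ 42°C)
Since every base adds ≥2°C, Tm only increases with n, so the threshold is first crossed at n = 14.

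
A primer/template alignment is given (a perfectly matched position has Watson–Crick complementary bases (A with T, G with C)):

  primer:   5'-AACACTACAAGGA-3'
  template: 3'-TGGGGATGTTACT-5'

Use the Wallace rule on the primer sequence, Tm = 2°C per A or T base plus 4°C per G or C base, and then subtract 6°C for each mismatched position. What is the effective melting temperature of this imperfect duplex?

Primer base counts: A=7, T=1, G=2, C=3 → A+T=8, G+C=5
Perfect-match Tm = 2(8) + 4(5) = 16 + 20 = 36°C
Mismatches (positions where the bases are not complementary): 3 (at positions 2, 4, 11)
Effective Tm = 36 − 3×6 = 36 − 18 = 18°C

18°C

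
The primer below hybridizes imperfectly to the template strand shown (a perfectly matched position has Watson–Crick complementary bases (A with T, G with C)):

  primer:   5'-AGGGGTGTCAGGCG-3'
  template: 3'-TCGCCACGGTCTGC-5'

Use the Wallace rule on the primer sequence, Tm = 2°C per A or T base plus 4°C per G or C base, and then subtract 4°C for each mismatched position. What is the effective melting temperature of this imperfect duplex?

Primer base counts: A=2, T=2, G=8, C=2 → A+T=4, G+C=10
Perfect-match Tm = 2(4) + 4(10) = 8 + 40 = 48°C
Mismatches (positions where the bases are not complementary): 3 (at positions 3, 8, 12)
Effective Tm = 48 − 3×4 = 48 − 12 = 36°C

36°C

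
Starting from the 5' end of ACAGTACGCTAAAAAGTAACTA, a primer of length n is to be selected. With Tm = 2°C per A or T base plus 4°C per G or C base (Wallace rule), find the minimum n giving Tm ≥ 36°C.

First 12 bases: ACAGTACGCTAA → Tm = 34°C (< 36°C)
First 13 bases: ACAGTACGCTAAA → Tm = 36°C (≥ 36°C)
Each additional base adds 2°C (A/T) or 4°C (G/C), so Tm is non-decreasing in n; n = 13 is the first length to reach 36°C.

n = 13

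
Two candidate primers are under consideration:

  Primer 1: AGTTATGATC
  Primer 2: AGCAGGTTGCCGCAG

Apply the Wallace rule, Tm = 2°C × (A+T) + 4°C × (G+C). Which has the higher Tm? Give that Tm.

Primer 2, 50°C

Primer 1: A+T=7, G+C=3 → Tm = 2(7)+4(3) = 26°C
Primer 2: A+T=5, G+C=10 → Tm = 2(5)+4(10) = 50°C
26°C vs 50°C → primer 2 is higher.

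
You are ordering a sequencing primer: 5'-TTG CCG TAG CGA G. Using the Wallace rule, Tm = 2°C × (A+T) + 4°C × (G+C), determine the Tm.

Scanning the sequence gives C=3, T=3, A=2, G=5.
A+T = 5, G+C = 8
Tm = 4·8 + 2·5 = 32 + 10 = 42°C

42°C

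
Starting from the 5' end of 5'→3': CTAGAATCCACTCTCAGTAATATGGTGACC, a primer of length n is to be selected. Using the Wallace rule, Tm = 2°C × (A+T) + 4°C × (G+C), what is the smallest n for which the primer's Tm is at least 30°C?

n = 11

First 10 bases: CTAGAATCCA → Tm = 28°C (< 30°C)
First 11 bases: CTAGAATCCAC → Tm = 32°C (≥ 30°C)
Since every base adds ≥2°C, Tm only increases with n, so the threshold is first crossed at n = 11.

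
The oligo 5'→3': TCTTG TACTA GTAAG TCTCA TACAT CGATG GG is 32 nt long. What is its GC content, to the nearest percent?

Counting bases: T=11, C=6, G=7, A=8
G+C = 7 + 6 = 13 out of 32 bases
%GC = 13/32 × 100 = 40.62% ≈ 41%

41%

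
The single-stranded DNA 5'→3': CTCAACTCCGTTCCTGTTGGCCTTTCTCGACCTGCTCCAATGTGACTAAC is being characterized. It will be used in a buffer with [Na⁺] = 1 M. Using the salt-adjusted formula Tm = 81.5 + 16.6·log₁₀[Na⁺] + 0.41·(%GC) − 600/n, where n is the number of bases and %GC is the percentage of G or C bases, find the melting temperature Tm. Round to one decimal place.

Length n = 50. Base counts: T=16, G=8, A=8, C=18
G+C = 26, so %GC = 26/50 × 100 = 52%
Salt term: 16.6 × (0) = 0
GC term: 0.41 × 52 = 21.32; length term: −600/50 = −12
Tm = 81.5 + (0) + 21.32 − 12 = 90.82 → 90.8°C

90.8°C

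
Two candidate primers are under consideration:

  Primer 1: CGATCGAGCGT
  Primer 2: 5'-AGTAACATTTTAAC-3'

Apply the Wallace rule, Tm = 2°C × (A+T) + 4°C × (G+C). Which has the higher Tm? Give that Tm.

Primer 1, 36°C

Primer 1: A+T=4, G+C=7 → Tm = 2(4)+4(7) = 36°C
Primer 2: A+T=11, G+C=3 → Tm = 2(11)+4(3) = 34°C
36°C vs 34°C → primer 1 is higher.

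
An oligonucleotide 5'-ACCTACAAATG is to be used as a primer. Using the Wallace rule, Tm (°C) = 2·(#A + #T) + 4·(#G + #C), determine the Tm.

Base counts: C=3, G=1, T=2, A=5
A+T = 7, G+C = 4
Tm = 2(7) + 4(4) = 14 + 16 = 30°C

30°C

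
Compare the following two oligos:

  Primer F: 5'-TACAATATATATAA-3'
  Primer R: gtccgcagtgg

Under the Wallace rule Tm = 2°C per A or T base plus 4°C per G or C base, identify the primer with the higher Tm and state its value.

Primer R, 38°C

Primer F: A+T=13, G+C=1 → Tm = 2(13)+4(1) = 30°C
Primer R: A+T=3, G+C=8 → Tm = 2(3)+4(8) = 38°C
30°C vs 38°C → primer R is higher.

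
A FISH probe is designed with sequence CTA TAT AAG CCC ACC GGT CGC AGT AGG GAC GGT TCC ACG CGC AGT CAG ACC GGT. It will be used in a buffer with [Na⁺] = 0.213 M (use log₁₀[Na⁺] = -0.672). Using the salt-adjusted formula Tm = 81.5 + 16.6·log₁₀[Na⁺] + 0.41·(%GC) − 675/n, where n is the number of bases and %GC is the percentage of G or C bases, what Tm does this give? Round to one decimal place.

Length n = 54. Counting bases: G=16, T=9, C=17, A=12
G+C = 33, so %GC = 33/54 × 100 = 61.111%
Salt term: 16.6 × (-0.672) = -11.155
GC term: 0.41 × 61.111 = 25.056; length term: −675/54 = −12.5
Tm = 81.5 + (-11.155) + 25.056 − 12.5 = 82.901 → 82.9°C

82.9°C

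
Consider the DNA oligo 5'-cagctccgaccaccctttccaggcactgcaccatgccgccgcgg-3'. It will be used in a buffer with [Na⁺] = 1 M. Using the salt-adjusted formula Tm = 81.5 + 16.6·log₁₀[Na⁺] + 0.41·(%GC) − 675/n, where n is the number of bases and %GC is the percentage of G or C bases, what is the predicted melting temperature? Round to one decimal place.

Length n = 44. C=21, T=6, A=7, G=10
G+C = 31, so %GC = 31/44 × 100 = 70.455%
Salt term: 16.6 × (0) = 0
GC term: 0.41 × 70.455 = 28.887; length term: −675/44 = −15.341
Tm = 81.5 + (0) + 28.887 − 15.341 = 95.046 → 95.0°C

95.0°C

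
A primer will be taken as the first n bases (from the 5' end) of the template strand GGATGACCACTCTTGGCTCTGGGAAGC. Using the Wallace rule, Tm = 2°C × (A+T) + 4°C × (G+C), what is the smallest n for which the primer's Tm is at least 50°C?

n = 16

First 15 bases: GGATGACCACTCTTG → Tm = 46°C (< 50°C)
First 16 bases: GGATGACCACTCTTGG → Tm = 50°C (≥ 50°C)
Each additional base adds 2°C (A/T) or 4°C (G/C), so Tm is non-decreasing in n; n = 16 is the first length to reach 50°C.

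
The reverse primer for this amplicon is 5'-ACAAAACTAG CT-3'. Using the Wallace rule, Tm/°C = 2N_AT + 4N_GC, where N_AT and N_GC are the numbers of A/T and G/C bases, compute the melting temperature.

Counting bases: A=6, C=3, T=2, G=1
So N_AT = 8 and N_GC = 4.
Tm = 4·4 + 2·8 = 16 + 16 = 32°C

32°C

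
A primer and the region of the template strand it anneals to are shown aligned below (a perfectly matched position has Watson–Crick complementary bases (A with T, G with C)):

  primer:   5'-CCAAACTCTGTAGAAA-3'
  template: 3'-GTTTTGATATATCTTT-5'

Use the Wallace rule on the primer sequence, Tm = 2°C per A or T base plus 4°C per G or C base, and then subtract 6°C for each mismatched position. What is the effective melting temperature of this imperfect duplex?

26°C

Primer base counts: A=7, T=3, G=2, C=4 → A+T=10, G+C=6
Perfect-match Tm = 2(10) + 4(6) = 20 + 24 = 44°C
Mismatches (positions where the bases are not complementary): 3 (at positions 2, 8, 10)
Effective Tm = 44 − 3×6 = 44 − 18 = 26°C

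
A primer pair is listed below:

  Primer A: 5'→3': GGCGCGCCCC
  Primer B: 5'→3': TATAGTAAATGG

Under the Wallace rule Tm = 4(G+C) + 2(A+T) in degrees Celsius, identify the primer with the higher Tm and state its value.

Primer A: A+T=0, G+C=10 → Tm = 2(0)+4(10) = 40°C
Primer B: A+T=9, G+C=3 → Tm = 2(9)+4(3) = 30°C
40°C vs 30°C → primer A is higher.

Primer A, 40°C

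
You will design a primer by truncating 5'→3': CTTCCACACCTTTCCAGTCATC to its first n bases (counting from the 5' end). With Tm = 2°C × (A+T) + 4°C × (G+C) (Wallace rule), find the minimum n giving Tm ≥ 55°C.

First 18 bases: CTTCCACACCTTTCCAGT → Tm = 54°C (< 55°C)
First 19 bases: CTTCCACACCTTTCCAGTC → Tm = 58°C (≥ 55°C)
Each additional base adds 2°C (A/T) or 4°C (G/C), so Tm is non-decreasing in n; n = 19 is the first length to reach 55°C.

n = 19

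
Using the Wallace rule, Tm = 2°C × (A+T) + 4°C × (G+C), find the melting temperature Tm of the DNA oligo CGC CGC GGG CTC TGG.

T=2, A=0, C=6, G=7
So N_AT = 2 and N_GC = 13.
Tm = 2×2 + 4×13 = 56°C

56°C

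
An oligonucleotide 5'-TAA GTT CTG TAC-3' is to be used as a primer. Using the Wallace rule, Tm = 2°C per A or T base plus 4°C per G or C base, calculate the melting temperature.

Base counts: A=3, G=2, T=5, C=2
So N_AT = 8 and N_GC = 4.
Tm = 4·4 + 2·8 = 16 + 16 = 32°C

32°C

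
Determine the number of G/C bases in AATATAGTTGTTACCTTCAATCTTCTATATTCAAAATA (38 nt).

8

T=16, C=6, G=2, A=14
G+C = 2 + 6 = 8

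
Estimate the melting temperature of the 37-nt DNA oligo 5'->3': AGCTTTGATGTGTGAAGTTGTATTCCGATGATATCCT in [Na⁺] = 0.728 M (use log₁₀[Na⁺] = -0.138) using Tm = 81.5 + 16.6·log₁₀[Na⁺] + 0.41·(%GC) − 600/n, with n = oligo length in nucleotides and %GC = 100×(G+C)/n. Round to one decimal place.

78.5°C

Length n = 37. A=8, C=5, G=9, T=15
G+C = 14, so %GC = 14/37 × 100 = 37.838%
Salt term: 16.6 × (-0.138) = -2.291
GC term: 0.41 × 37.838 = 15.514; length term: −600/37 = −16.216
Tm = 81.5 + (-2.291) + 15.514 − 16.216 = 78.507 → 78.5°C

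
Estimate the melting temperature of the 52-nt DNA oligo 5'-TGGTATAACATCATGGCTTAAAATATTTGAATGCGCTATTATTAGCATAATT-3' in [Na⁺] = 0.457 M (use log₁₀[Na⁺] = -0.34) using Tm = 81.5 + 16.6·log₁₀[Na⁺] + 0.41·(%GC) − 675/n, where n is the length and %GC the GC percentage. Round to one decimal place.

73.9°C

Length n = 52. A=18, G=8, C=6, T=20
G+C = 14, so %GC = 14/52 × 100 = 26.923%
Salt term: 16.6 × (-0.34) = -5.644
GC term: 0.41 × 26.923 = 11.038; length term: −675/52 = −12.981
Tm = 81.5 + (-5.644) + 11.038 − 12.981 = 73.913 → 73.9°C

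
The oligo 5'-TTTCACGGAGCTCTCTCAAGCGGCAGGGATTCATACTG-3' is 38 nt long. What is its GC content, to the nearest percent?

Base counts: T=10, A=8, G=10, C=10
G+C = 10 + 10 = 20 out of 38 bases
%GC = 20/38 × 100 = 52.63% ≈ 53%

53%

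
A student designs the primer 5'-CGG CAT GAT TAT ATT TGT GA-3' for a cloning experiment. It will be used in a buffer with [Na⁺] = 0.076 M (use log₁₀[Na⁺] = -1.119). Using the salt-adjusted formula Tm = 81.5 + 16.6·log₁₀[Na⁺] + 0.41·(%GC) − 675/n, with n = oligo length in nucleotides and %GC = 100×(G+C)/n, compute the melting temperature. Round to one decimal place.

43.5°C

Length n = 20. Base counts: T=8, C=2, A=5, G=5
G+C = 7, so %GC = 7/20 × 100 = 35%
Salt term: 16.6 × (-1.119) = -18.575
GC term: 0.41 × 35 = 14.35; length term: −675/20 = −33.75
Tm = 81.5 + (-18.575) + 14.35 − 33.75 = 43.525 → 43.5°C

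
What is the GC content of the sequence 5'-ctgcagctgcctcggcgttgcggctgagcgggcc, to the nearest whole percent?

Scanning the sequence gives G=14, T=6, A=2, C=12.
G+C = 14 + 12 = 26 out of 34 bases
%GC = 26/34 × 100 = 76.47% ≈ 76%

76%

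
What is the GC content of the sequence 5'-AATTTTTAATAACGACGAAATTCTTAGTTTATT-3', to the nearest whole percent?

C=3, T=15, A=12, G=3
G+C = 3 + 3 = 6 out of 33 bases
%GC = 6/33 × 100 = 18.18% ≈ 18%

18%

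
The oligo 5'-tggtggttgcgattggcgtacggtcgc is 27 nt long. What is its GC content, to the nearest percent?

63%

Scanning the sequence gives A=2, G=12, T=8, C=5.
G+C = 12 + 5 = 17 out of 27 bases
%GC = 17/27 × 100 = 62.96% ≈ 63%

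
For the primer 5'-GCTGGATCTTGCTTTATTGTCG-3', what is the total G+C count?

10

Counting bases: C=4, G=6, T=10, A=2
G+C = 6 + 4 = 10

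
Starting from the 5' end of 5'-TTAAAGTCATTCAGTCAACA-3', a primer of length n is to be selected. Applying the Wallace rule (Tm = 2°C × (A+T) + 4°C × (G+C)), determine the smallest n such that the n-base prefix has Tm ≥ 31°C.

First 12 bases: TTAAAGTCATTC → Tm = 30°C (< 31°C)
First 13 bases: TTAAAGTCATTCA → Tm = 32°C (≥ 31°C)
Since every base adds ≥2°C, Tm only increases with n, so the threshold is first crossed at n = 13.

n = 13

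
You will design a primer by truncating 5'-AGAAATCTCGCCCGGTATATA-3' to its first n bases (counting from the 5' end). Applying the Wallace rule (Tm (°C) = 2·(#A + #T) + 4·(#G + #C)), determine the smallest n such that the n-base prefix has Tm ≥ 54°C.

n = 18

First 17 bases: AGAAATCTCGCCCGGTA → Tm = 52°C (< 54°C)
First 18 bases: AGAAATCTCGCCCGGTAT → Tm = 54°C (≥ 54°C)
Since every base adds ≥2°C, Tm only increases with n, so the threshold is first crossed at n = 18.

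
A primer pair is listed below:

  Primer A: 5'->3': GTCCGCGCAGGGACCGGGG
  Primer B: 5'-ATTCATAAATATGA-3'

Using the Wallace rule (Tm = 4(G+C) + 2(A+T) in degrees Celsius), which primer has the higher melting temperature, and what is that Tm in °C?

Primer A: A+T=3, G+C=16 → Tm = 2(3)+4(16) = 70°C
Primer B: A+T=12, G+C=2 → Tm = 2(12)+4(2) = 32°C
70°C vs 32°C → primer A is higher.

Primer A, 70°C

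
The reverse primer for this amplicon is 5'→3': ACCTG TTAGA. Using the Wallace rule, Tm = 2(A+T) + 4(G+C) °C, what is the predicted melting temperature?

28°C

Scanning the sequence gives T=3, G=2, A=3, C=2.
AT pairs contribute 6, GC pairs contribute 4.
Tm = 2×6 + 4×4 = 28°C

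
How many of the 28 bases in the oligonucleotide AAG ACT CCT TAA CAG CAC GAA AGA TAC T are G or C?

11

Counting bases: T=5, A=12, C=7, G=4
Total G or C: 4 + 7 = 11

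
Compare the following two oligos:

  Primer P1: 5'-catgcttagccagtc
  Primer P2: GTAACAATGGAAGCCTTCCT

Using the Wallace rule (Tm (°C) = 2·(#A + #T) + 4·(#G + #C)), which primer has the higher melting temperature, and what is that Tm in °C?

Primer P2, 58°C

Primer P1: A+T=7, G+C=8 → Tm = 2(7)+4(8) = 46°C
Primer P2: A+T=11, G+C=9 → Tm = 2(11)+4(9) = 58°C
46°C vs 58°C → primer P2 is higher.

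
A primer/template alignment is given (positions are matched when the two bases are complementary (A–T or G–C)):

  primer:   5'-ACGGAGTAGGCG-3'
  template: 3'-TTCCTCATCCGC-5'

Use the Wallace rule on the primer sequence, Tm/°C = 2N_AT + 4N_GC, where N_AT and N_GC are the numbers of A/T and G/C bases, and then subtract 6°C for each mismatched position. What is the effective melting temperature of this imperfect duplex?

Primer base counts: A=3, T=1, G=6, C=2 → A+T=4, G+C=8
Perfect-match Tm = 2(4) + 4(8) = 8 + 32 = 40°C
Mismatches (positions where the bases are not complementary): 1 (at position 2)
Effective Tm = 40 − 1×6 = 40 − 6 = 34°C

34°C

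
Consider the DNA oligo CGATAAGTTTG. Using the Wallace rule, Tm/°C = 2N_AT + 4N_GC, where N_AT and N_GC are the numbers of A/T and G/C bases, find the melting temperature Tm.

Counting bases: G=3, T=4, C=1, A=3
A+T = 7, G+C = 4
Tm = 2×7 + 4×4 = 30°C

30°C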